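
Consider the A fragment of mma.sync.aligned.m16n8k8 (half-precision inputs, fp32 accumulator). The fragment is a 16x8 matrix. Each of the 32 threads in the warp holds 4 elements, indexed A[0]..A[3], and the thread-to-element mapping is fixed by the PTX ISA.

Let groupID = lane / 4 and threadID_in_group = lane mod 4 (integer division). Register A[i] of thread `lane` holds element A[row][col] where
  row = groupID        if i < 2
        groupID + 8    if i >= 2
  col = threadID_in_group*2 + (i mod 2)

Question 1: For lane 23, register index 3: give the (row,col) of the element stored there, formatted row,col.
L=23->g=23>>2=5, t=23&3=3
[3]->row 5+8=13  col 3·2+1=7

13,7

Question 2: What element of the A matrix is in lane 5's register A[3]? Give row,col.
lane 5: grp=1 (5/4), tig=1 (5%4)
i=3: r=1+8=9, c=1*2+1=3

9,3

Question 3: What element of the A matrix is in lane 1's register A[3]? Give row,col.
8,3

lane 1: g=0 (1/4), t=1 (1%4)
i=3: r=0+8=8, c=1*2+1=3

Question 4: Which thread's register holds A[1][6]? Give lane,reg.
7,0

r=1->g=1,rb=0  c=6->t=3,b0=0
L=1*4+3=7  i=0*2+0=0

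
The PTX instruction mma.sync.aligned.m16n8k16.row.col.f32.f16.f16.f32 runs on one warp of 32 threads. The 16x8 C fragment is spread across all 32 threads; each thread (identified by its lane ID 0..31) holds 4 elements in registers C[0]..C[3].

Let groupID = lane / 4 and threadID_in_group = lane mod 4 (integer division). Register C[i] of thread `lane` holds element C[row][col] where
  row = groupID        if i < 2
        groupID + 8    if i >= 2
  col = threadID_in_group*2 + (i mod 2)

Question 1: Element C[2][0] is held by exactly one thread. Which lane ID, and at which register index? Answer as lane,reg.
r:2=>grp=2,rB=0  c:0=>tig=0,lo=0
L=2*4+0=8  i=0*2+0=0

8,0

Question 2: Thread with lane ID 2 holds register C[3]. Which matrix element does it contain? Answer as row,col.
lane 2: gid=0 (2/4), tid=2 (2%4)
i=3: r=0+8=8, c=2*2+1=5

8,5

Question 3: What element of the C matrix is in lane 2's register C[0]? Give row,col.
0,4

lane 2: g=0 (2/4), t=2 (2%4)
i=0: r=0+0=0, c=2*2+0=4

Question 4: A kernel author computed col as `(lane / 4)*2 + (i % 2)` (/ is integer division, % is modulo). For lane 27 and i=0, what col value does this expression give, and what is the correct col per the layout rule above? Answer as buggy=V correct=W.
buggy=12 correct=6

`(lane / 4)*2 + (i % 2)`[27,0]→12
L=27→G=27>>2=6, T=27&3=3
[0]→row 6+0=6  col 3·2+0=6
col: 12 vs 6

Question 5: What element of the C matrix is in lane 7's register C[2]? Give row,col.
lane 7: gid=1 (7/4), tid=3 (7%4)
i=2: r=1+8=9, c=3*2+0=6

9,6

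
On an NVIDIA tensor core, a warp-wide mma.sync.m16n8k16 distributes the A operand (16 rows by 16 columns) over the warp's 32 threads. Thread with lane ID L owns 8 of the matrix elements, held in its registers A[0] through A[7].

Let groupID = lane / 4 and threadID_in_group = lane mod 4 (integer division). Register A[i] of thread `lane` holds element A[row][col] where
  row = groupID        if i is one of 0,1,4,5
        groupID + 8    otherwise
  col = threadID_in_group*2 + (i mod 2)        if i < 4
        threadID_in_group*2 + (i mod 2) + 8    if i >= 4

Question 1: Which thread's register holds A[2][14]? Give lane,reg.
11,4

r=2->g=2,rb=0  c=14->cb=1,t=3,b0=0
L=2*4+3=11  i=1*4+0*2+0=4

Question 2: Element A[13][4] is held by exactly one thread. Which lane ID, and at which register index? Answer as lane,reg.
r:13=>grp=5,rB=1  c:4=>cB=0,tig=2,lo=0
L=5*4+2=22  i=0*4+1*2+0=2

22,2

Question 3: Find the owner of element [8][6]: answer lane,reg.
r=8⇒gr=0,Rb=1  c=6⇒Cb=0,th=3,odd=0
L=0*4+3=3  i=0*4+1*2+0=2

3,2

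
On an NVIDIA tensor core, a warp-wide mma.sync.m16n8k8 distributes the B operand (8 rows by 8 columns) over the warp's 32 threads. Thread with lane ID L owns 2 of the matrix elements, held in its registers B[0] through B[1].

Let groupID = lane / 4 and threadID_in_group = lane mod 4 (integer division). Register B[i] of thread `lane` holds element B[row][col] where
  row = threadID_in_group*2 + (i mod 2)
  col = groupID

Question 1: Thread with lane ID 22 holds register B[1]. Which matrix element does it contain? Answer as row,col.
lane 22->22/4=5, 22 mod 4=2
i=1  r:2·2+1->5  c:5

5,5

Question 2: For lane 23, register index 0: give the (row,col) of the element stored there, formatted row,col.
6,5

L=23→G=23>>2=5, T=23&3=3
[0]→row 3·2+0=6  col G=5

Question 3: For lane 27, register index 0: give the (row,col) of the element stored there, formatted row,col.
27: gid=6,tid=3
[0] (3*2+0,6) = (6,6)

6,6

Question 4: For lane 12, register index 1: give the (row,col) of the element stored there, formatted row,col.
lane 12: gr=3 (12/4), th=0 (12%4)
i=1: r=0*2+1=1, c=gr=3

1,3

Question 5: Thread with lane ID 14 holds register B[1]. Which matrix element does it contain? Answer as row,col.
L=14->g=14>>2=3, t=14&3=2
[1]->row 2·2+1=5  col g=3

5,3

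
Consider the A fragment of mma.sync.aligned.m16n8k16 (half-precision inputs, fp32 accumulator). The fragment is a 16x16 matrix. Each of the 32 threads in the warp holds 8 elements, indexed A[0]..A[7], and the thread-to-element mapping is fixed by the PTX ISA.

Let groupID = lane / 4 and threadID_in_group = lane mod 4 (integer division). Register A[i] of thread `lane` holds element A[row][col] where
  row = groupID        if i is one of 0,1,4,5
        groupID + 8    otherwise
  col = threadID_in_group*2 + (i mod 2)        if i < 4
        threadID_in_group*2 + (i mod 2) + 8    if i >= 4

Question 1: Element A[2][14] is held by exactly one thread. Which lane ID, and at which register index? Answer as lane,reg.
11,4

r: 2->gid=2,r8=0  c: 14->c8=1,tid=3,i&1=0
L=2*4+3=11  i=1*4+0*2+0=4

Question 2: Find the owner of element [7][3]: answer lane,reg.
29,1

r=7⇒gr=7,Rb=0  c=3⇒Cb=0,th=1,odd=1
L=7*4+1=29  i=0*4+0*2+1=1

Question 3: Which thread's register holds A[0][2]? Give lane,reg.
1,0

r: 0->gid=0,r8=0  c: 2->c8=0,tid=1,i&1=0
L=0*4+1=1  i=0*4+0*2+0=0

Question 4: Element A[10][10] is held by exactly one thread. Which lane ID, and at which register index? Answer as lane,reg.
9,6

r=10⇒gr=2,Rb=1  c=10⇒Cb=1,th=1,odd=0
L=2*4+1=9  i=1*4+1*2+0=6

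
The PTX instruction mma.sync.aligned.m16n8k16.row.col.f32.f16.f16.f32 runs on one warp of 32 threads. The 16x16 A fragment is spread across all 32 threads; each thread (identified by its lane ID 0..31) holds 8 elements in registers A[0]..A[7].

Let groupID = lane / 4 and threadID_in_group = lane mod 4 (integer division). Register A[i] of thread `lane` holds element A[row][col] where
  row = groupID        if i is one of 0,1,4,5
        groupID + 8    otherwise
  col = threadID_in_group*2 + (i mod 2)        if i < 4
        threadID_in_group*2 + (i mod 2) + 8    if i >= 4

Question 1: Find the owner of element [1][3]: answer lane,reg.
r=1⇒gr=1,Rb=0  c=3⇒Cb=0,th=1,odd=1
L=1*4+1=5  i=0*4+0*2+1=1

5,1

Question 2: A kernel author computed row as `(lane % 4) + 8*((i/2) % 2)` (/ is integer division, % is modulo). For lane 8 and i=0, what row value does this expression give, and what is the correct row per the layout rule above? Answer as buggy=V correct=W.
buggy=0 correct=2

`(lane % 4) + 8*((i/2) % 2)`[8,0]→0
lane 8: G=2 (8/4), T=0 (8%4)
i=0: r=2+0=2, c=0*2+0+0=0
row: 0 vs 2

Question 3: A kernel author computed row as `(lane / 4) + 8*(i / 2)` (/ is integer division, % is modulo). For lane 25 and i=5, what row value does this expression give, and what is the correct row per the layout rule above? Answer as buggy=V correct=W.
`(lane / 4) + 8*(i / 2)`[25,5]→22
lane 25→25/4=6, 25 mod 4=1
i=5  r:6+0→6  c:2·1+1+8→11
row: 22 vs 6

buggy=22 correct=6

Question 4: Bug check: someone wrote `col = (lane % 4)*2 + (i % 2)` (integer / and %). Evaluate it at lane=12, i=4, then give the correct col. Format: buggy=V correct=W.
`(lane % 4)*2 + (i % 2)`[12,4]->0
12: g=3,t=0
[4] (3+0,0*2+0+8) = (3,8)
col: 0 vs 8

buggy=0 correct=8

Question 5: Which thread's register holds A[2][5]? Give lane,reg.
10,1

r:2=>grp=2,rB=0  c:5=>cB=0,tig=2,lo=1
L=2*4+2=10  i=0*4+0*2+1=1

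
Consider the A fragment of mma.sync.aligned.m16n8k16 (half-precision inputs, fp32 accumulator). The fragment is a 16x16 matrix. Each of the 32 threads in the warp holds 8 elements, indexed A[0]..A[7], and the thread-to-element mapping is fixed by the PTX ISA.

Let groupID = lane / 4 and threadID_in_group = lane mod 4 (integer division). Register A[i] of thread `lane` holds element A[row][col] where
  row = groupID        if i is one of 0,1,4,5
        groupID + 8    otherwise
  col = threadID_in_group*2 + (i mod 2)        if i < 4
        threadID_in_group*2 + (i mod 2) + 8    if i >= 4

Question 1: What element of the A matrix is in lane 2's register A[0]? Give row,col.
0,4

L=2⇒gr=2>>2=0, th=2&3=2
[0]⇒row 0+0=0  col 2·2+0+0=4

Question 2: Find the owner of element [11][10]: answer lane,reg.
r=11⇒gr=3,Rb=1  c=10⇒Cb=1,th=1,odd=0
L=3*4+1=13  i=1*4+1*2+0=6

13,6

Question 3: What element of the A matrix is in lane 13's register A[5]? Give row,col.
L=13→G=13>>2=3, T=13&3=1
[5]→row 3+0=3  col 1·2+1+8=11

3,11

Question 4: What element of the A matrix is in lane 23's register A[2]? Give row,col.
lane 23: grp=5 (23/4), tig=3 (23%4)
i=2: r=5+8=13, c=3*2+0+0=6

13,6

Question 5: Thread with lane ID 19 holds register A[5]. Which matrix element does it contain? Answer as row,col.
lane 19⇒19/4=4, 19 mod 4=3
i=5  r:4+0⇒4  c:2·3+1+8⇒15

4,15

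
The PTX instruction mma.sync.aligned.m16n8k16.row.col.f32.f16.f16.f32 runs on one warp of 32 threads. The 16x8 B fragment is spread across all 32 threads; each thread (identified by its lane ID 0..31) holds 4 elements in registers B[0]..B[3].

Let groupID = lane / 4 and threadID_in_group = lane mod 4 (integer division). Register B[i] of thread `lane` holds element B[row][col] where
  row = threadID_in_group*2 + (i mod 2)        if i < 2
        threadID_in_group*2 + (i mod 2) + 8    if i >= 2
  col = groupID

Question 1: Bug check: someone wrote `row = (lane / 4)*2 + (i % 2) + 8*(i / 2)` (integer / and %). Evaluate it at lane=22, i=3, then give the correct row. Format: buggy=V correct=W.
buggy=19 correct=13

`(lane / 4)*2 + (i % 2) + 8*(i / 2)`[22,3]→19
L=22→G=22>>2=5, T=22&3=2
[3]→row 2·2+1+8=13  col G=5
row: 19 vs 13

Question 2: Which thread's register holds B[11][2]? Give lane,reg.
9,3

c: 2->gid=2  r: 11->r8=1,tid=1,i&1=1
L=2*4+1=9  i=1*2+1=3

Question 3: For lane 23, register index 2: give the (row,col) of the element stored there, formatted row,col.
lane 23: gid=5 (23/4), tid=3 (23%4)
i=2: r=3*2+0+8=14, c=gid=5

14,5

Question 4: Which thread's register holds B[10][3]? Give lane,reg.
c=3→G=3  r=10→rhi=1,T=1,p=0
L=3*4+1=13  i=1*2+0=2

13,2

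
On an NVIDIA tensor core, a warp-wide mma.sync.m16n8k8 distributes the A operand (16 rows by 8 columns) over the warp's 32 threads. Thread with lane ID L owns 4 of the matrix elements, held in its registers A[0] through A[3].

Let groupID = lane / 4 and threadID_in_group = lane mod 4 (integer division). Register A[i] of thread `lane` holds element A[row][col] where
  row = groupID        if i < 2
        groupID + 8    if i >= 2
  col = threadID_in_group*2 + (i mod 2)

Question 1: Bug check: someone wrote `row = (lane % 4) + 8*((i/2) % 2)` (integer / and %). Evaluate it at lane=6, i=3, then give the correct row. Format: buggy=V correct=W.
`(lane % 4) + 8*((i/2) % 2)`[6,3]⇒10
L=6⇒gr=6>>2=1, th=6&3=2
[3]⇒row 1+8=9  col 2·2+1=5
row: 10 vs 9

buggy=10 correct=9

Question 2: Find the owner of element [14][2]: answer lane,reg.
25,2

r=14→G=6,rhi=1  c=2→T=1,p=0
L=6*4+1=25  i=1*2+0=2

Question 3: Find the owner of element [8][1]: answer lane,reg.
r=8⇒gr=0,Rb=1  c=1⇒th=0,odd=1
L=0*4+0=0  i=1*2+1=3

0,3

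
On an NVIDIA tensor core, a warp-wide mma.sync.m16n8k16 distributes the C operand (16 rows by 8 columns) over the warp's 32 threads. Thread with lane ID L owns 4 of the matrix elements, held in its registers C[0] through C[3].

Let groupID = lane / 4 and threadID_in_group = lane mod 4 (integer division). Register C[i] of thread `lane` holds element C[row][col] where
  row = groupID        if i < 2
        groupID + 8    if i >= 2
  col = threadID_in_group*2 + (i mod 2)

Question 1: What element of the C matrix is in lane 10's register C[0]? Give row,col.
lane 10=>10/4=2, 10 mod 4=2
i=0  r:2+0=>2  c:2·2+0=>4

2,4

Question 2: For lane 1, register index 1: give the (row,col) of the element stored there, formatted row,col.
1: gid=0,tid=1
[1] (0+0,1*2+1) = (0,3)

0,3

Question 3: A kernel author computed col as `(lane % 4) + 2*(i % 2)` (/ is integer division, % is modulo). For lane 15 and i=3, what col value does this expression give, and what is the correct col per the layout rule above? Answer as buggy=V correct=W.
buggy=5 correct=7

`(lane % 4) + 2*(i % 2)`[15,3]=>5
15: grp=3,tig=3
[3] (3+8,3*2+1) = (11,7)
col: 5 vs 7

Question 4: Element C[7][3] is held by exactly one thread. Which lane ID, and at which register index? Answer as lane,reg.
29,1

r=7→G=7,rhi=0  c=3→T=1,p=1
L=7*4+1=29  i=0*2+1=1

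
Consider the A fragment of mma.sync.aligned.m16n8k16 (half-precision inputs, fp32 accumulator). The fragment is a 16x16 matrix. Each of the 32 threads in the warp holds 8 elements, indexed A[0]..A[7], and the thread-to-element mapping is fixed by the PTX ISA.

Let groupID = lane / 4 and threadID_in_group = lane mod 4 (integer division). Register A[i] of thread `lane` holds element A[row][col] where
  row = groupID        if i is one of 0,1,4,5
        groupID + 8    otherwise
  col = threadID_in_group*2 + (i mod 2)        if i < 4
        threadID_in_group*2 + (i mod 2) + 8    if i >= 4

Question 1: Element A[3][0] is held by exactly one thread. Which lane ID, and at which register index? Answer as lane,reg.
r=3⇒gr=3,Rb=0  c=0⇒Cb=0,th=0,odd=0
L=3*4+0=12  i=0*4+0*2+0=0

12,0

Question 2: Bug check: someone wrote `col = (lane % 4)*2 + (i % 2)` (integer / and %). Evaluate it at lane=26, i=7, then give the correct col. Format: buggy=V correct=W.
`(lane % 4)*2 + (i % 2)`[26,7]->5
lane 26->26/4=6, 26 mod 4=2
i=7  r:6+8->14  c:2·2+1+8->13
col: 5 vs 13

buggy=5 correct=13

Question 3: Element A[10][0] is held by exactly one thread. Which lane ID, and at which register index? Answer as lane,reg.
8,2

r:10=>grp=2,rB=1  c:0=>cB=0,tig=0,lo=0
L=2*4+0=8  i=0*4+1*2+0=2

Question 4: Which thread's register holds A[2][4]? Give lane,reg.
r=2->g=2,rb=0  c=4->cb=0,t=2,b0=0
L=2*4+2=10  i=0*4+0*2+0=0

10,0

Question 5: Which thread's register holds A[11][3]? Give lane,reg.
r: 11->gid=3,r8=1  c: 3->c8=0,tid=1,i&1=1
L=3*4+1=13  i=0*4+1*2+1=3

13,3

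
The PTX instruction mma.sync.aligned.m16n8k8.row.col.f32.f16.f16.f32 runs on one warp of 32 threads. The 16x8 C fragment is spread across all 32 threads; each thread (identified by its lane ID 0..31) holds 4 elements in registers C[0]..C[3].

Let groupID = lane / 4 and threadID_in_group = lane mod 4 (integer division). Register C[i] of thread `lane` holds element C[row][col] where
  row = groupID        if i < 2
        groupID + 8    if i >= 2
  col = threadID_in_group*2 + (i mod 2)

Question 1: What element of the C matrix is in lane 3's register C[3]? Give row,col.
8,7

L=3->gid=3>>2=0, tid=3&3=3
[3]->row 0+8=8  col 3·2+1=7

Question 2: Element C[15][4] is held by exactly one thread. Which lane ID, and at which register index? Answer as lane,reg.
r=15->g=7,rb=1  c=4->t=2,b0=0
L=7*4+2=30  i=1*2+0=2

30,2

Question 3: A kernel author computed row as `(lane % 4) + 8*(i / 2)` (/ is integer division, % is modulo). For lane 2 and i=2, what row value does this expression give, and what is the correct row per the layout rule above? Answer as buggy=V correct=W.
`(lane % 4) + 8*(i / 2)`[2,2]->10
lane 2: gid=0 (2/4), tid=2 (2%4)
i=2: r=0+8=8, c=2*2+0=4
row: 10 vs 8

buggy=10 correct=8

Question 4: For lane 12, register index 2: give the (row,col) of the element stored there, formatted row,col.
L=12→G=12>>2=3, T=12&3=0
[2]→row 3+8=11  col 0·2+0=0

11,0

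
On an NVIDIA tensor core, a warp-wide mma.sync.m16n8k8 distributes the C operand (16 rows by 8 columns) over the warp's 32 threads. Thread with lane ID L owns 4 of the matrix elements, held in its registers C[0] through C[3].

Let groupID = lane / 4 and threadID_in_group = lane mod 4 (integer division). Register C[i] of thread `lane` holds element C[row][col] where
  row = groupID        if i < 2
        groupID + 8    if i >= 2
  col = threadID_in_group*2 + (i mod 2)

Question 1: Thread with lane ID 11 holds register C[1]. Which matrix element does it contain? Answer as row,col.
2,7

11: grp=2,tig=3
[1] (2+0,3*2+1) = (2,7)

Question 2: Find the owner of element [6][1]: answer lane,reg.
24,1

r:6=>grp=6,rB=0  c:1=>tig=0,lo=1
L=6*4+0=24  i=0*2+1=1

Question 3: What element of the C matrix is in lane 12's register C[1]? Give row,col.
3,1

12: gid=3,tid=0
[1] (3+0,0*2+1) = (3,1)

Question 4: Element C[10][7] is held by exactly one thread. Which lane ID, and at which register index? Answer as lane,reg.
11,3

r:10=>grp=2,rB=1  c:7=>tig=3,lo=1
L=2*4+3=11  i=1*2+1=3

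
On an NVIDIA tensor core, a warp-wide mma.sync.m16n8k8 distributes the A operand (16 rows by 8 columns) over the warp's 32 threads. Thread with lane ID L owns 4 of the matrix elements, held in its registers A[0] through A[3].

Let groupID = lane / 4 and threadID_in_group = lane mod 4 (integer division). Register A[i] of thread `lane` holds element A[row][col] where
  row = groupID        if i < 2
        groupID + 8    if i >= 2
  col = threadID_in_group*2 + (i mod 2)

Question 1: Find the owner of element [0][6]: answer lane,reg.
3,0

r=0->g=0,rb=0  c=6->t=3,b0=0
L=0*4+3=3  i=0*2+0=0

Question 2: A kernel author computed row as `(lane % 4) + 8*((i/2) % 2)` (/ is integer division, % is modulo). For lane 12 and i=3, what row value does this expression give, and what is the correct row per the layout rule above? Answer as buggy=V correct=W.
buggy=8 correct=11

`(lane % 4) + 8*((i/2) % 2)`[12,3]→8
L=12→G=12>>2=3, T=12&3=0
[3]→row 3+8=11  col 0·2+1=1
row: 8 vs 11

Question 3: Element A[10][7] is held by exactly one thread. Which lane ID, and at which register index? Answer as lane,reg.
r: 10->gid=2,r8=1  c: 7->tid=3,i&1=1
L=2*4+3=11  i=1*2+1=3

11,3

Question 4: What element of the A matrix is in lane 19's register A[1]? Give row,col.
4,7

lane 19: g=4 (19/4), t=3 (19%4)
i=1: r=4+0=4, c=3*2+1=7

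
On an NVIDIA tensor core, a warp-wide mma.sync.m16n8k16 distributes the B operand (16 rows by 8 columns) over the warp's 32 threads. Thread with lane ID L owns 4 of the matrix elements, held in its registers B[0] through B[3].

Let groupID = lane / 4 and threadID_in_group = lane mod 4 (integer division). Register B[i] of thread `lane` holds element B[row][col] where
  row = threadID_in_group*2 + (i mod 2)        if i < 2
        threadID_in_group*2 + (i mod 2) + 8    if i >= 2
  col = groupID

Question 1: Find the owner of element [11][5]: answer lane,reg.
c=5⇒gr=5  r=11⇒Rb=1,th=1,odd=1
L=5*4+1=21  i=1*2+1=3

21,3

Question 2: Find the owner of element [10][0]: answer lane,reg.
1,2

c:0=>grp=0  r:10=>rB=1,tig=1,lo=0
L=0*4+1=1  i=1*2+0=2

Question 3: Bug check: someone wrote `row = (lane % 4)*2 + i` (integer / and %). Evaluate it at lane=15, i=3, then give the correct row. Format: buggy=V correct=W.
`(lane % 4)*2 + i`[15,3]->9
L=15->gid=15>>2=3, tid=15&3=3
[3]->row 3·2+1+8=15  col gid=3
row: 9 vs 15

buggy=9 correct=15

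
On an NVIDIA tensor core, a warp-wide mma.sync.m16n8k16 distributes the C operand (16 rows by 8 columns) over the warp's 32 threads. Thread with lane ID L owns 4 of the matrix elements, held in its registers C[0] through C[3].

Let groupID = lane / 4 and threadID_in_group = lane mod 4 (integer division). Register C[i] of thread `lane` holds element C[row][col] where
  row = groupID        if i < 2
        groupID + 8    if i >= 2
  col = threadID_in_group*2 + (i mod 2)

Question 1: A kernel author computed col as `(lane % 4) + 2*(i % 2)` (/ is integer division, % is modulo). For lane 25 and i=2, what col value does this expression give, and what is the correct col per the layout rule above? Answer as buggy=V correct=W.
`(lane % 4) + 2*(i % 2)`[25,2]->1
lane 25: gid=6 (25/4), tid=1 (25%4)
i=2: r=6+8=14, c=1*2+0=2
col: 1 vs 2

buggy=1 correct=2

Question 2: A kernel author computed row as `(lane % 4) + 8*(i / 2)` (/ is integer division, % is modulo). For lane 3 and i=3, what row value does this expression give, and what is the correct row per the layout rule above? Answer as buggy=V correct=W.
buggy=11 correct=8

`(lane % 4) + 8*(i / 2)`[3,3]→11
lane 3: G=0 (3/4), T=3 (3%4)
i=3: r=0+8=8, c=3*2+1=7
row: 11 vs 8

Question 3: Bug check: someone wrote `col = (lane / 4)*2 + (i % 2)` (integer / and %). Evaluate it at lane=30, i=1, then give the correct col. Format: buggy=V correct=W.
`(lane / 4)*2 + (i % 2)`[30,1]⇒15
30: gr=7,th=2
[1] (7+0,2*2+1) = (7,5)
col: 15 vs 5

buggy=15 correct=5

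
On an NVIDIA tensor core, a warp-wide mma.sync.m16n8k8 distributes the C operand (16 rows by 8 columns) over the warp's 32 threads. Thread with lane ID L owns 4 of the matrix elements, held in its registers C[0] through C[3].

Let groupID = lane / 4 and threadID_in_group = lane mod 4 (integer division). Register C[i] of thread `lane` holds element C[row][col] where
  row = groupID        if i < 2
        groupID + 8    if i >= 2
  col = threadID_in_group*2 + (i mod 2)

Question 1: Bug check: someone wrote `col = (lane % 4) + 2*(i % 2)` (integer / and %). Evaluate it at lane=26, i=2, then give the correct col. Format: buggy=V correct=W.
`(lane % 4) + 2*(i % 2)`[26,2]=>2
26: grp=6,tig=2
[2] (6+8,2*2+0) = (14,4)
col: 2 vs 4

buggy=2 correct=4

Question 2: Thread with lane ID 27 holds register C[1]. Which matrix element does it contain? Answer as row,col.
6,7

27: gr=6,th=3
[1] (6+0,3*2+1) = (6,7)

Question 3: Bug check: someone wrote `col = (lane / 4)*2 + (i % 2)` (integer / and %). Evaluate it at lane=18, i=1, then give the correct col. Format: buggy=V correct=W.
buggy=9 correct=5

`(lane / 4)*2 + (i % 2)`[18,1]->9
L=18->g=18>>2=4, t=18&3=2
[1]->row 4+0=4  col 2·2+1=5
col: 9 vs 5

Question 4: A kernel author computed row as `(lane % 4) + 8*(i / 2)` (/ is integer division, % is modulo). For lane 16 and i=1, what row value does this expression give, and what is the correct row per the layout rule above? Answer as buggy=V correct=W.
buggy=0 correct=4

`(lane % 4) + 8*(i / 2)`[16,1]→0
16: G=4,T=0
[1] (4+0,0*2+1) = (4,1)
row: 0 vs 4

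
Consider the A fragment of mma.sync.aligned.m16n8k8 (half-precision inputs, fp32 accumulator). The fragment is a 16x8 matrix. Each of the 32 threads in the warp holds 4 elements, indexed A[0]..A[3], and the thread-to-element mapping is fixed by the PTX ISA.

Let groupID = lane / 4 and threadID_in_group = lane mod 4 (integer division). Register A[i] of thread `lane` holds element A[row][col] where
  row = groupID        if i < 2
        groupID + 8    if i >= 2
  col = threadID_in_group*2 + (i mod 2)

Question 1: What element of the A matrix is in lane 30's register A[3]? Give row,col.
15,5

30: G=7,T=2
[3] (7+8,2*2+1) = (15,5)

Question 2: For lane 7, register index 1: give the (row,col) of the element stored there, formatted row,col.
1,7

lane 7: gr=1 (7/4), th=3 (7%4)
i=1: r=1+0=1, c=3*2+1=7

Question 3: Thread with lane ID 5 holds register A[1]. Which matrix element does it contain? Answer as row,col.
1,3

5: G=1,T=1
[1] (1+0,1*2+1) = (1,3)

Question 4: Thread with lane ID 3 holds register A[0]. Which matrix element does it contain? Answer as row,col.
0,6

lane 3⇒3/4=0, 3 mod 4=3
i=0  r:0+0⇒0  c:2·3+0⇒6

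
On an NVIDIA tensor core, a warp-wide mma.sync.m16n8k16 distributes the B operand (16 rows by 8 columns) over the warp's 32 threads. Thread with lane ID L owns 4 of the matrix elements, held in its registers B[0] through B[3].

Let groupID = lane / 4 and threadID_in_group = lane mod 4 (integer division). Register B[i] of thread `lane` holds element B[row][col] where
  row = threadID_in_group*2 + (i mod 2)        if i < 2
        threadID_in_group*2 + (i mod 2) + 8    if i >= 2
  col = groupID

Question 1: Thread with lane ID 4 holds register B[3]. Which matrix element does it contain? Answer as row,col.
9,1

L=4->g=4>>2=1, t=4&3=0
[3]->row 0·2+1+8=9  col g=1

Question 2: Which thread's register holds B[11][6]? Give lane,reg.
25,3

c=6->g=6  r=11->rb=1,t=1,b0=1
L=6*4+1=25  i=1*2+1=3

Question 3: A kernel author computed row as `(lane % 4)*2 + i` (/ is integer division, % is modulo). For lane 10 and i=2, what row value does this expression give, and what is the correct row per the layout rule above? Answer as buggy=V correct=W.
buggy=6 correct=12

`(lane % 4)*2 + i`[10,2]→6
10: G=2,T=2
[2] (2*2+0+8,2) = (12,2)
row: 6 vs 12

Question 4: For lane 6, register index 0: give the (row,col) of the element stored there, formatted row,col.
4,1

6: G=1,T=2
[0] (2*2+0+0,1) = (4,1)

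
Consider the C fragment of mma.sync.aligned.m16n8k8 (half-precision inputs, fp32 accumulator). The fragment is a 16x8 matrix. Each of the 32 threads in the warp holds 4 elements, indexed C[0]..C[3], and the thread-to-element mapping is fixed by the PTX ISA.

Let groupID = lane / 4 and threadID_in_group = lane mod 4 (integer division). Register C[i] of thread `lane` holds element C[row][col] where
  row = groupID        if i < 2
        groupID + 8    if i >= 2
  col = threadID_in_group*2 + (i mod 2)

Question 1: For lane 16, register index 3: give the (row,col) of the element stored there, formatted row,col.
lane 16->16/4=4, 16 mod 4=0
i=3  r:4+8->12  c:2·0+1->1

12,1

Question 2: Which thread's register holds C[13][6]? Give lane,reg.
r: 13->gid=5,r8=1  c: 6->tid=3,i&1=0
L=5*4+3=23  i=1*2+0=2

23,2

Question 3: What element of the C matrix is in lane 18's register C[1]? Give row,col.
lane 18: G=4 (18/4), T=2 (18%4)
i=1: r=4+0=4, c=2*2+1=5

4,5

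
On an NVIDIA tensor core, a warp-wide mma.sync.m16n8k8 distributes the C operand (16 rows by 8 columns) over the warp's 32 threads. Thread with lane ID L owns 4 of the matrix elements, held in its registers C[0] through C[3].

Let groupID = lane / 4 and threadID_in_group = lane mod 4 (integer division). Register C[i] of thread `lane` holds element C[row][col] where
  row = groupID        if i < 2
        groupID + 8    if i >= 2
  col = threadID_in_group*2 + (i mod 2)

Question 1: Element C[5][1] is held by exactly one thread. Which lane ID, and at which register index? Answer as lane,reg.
20,1

r=5⇒gr=5,Rb=0  c=1⇒th=0,odd=1
L=5*4+0=20  i=0*2+1=1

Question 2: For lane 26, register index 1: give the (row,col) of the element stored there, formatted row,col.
lane 26: grp=6 (26/4), tig=2 (26%4)
i=1: r=6+0=6, c=2*2+1=5

6,5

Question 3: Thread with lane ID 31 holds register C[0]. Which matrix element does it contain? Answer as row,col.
lane 31->31/4=7, 31 mod 4=3
i=0  r:7+0->7  c:2·3+0->6

7,6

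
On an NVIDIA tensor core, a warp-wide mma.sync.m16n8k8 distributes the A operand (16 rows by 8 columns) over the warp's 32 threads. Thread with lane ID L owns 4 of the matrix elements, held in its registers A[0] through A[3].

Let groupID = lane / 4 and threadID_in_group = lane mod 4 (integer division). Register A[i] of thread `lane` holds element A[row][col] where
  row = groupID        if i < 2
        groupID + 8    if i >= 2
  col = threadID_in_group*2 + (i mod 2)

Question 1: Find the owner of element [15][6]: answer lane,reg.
r=15->g=7,rb=1  c=6->t=3,b0=0
L=7*4+3=31  i=1*2+0=2

31,2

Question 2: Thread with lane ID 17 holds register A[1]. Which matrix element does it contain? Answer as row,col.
4,3

lane 17: g=4 (17/4), t=1 (17%4)
i=1: r=4+0=4, c=1*2+1=3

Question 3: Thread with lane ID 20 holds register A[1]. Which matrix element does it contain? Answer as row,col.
L=20→G=20>>2=5, T=20&3=0
[1]→row 5+0=5  col 0·2+1=1

5,1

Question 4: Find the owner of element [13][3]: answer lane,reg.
21,3

r=13→G=5,rhi=1  c=3→T=1,p=1
L=5*4+1=21  i=1*2+1=3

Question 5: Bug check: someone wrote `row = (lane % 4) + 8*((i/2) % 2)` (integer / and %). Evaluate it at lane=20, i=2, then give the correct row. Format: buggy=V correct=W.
buggy=8 correct=13

`(lane % 4) + 8*((i/2) % 2)`[20,2]→8
L=20→G=20>>2=5, T=20&3=0
[2]→row 5+8=13  col 0·2+0=0
row: 8 vs 13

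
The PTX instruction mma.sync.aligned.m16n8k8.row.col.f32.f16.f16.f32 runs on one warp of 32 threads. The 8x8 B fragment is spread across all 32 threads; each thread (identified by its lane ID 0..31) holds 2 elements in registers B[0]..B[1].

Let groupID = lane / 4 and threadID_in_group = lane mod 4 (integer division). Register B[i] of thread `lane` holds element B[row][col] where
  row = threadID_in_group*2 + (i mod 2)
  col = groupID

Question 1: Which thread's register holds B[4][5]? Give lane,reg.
c=5→G=5  r=4→T=2,p=0
L=5*4+2=22  i=0=0

22,0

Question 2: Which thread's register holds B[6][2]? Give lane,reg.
11,0

c:2=>grp=2  r:6=>tig=3,lo=0
L=2*4+3=11  i=0=0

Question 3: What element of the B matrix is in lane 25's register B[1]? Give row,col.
lane 25⇒25/4=6, 25 mod 4=1
i=1  r:2·1+1⇒3  c:6

3,6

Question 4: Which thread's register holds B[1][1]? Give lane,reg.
4,1

c: 1->gid=1  r: 1->tid=0,i&1=1
L=1*4+0=4  i=1=1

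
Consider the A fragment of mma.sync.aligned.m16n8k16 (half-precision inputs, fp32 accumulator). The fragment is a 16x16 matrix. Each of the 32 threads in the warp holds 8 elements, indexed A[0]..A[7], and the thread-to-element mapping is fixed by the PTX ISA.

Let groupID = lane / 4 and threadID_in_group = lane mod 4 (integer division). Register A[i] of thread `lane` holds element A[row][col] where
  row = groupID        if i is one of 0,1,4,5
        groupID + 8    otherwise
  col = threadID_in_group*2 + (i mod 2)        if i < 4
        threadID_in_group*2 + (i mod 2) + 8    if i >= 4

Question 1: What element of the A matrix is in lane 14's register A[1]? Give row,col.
3,5

lane 14: gid=3 (14/4), tid=2 (14%4)
i=1: r=3+0=3, c=2*2+1+0=5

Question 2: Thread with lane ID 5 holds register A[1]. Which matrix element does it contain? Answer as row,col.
1,3

5: gid=1,tid=1
[1] (1+0,1*2+1+0) = (1,3)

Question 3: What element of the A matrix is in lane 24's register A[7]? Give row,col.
14,9

L=24->g=24>>2=6, t=24&3=0
[7]->row 6+8=14  col 0·2+1+8=9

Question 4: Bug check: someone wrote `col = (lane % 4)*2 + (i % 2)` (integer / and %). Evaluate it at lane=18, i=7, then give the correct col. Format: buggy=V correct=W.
buggy=5 correct=13

`(lane % 4)*2 + (i % 2)`[18,7]⇒5
18: gr=4,th=2
[7] (4+8,2*2+1+8) = (12,13)
col: 5 vs 13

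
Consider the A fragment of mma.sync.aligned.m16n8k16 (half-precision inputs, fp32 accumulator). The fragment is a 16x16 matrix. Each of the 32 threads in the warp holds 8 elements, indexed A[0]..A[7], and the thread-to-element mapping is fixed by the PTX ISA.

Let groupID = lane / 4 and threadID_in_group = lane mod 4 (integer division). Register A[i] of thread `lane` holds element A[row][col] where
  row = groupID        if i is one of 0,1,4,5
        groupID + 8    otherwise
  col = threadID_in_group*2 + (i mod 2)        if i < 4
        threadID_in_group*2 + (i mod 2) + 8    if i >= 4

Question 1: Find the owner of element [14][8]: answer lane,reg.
r=14⇒gr=6,Rb=1  c=8⇒Cb=1,th=0,odd=0
L=6*4+0=24  i=1*4+1*2+0=6

24,6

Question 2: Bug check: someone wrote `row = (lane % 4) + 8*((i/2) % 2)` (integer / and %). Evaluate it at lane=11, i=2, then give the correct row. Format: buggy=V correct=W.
`(lane % 4) + 8*((i/2) % 2)`[11,2]→11
L=11→G=11>>2=2, T=11&3=3
[2]→row 2+8=10  col 3·2+0+0=6
row: 11 vs 10

buggy=11 correct=10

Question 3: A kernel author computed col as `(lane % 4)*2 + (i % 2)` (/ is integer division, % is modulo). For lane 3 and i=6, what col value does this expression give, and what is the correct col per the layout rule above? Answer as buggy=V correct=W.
`(lane % 4)*2 + (i % 2)`[3,6]->6
lane 3: g=0 (3/4), t=3 (3%4)
i=6: r=0+8=8, c=3*2+0+8=14
col: 6 vs 14

buggy=6 correct=14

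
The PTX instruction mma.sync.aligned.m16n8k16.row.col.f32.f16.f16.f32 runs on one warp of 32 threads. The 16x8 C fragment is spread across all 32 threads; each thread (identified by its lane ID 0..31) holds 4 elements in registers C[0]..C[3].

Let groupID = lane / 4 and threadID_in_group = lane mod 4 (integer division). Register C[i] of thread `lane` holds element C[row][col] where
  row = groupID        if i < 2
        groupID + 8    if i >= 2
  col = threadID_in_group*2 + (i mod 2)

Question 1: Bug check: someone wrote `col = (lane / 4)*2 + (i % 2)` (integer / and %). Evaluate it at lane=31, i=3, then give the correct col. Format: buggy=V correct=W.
buggy=15 correct=7

`(lane / 4)*2 + (i % 2)`[31,3]=>15
L=31=>grp=31>>2=7, tig=31&3=3
[3]=>row 7+8=15  col 3·2+1=7
col: 15 vs 7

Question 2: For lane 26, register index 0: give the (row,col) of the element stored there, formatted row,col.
lane 26: gid=6 (26/4), tid=2 (26%4)
i=0: r=6+0=6, c=2*2+0=4

6,4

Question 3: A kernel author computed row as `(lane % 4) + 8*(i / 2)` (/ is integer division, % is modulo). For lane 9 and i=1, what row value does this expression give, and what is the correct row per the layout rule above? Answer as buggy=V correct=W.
`(lane % 4) + 8*(i / 2)`[9,1]=>1
lane 9=>9/4=2, 9 mod 4=1
i=1  r:2+0=>2  c:2·1+1=>3
row: 1 vs 2

buggy=1 correct=2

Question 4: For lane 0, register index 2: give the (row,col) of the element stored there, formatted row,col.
8,0

0: g=0,t=0
[2] (0+8,0*2+0) = (8,0)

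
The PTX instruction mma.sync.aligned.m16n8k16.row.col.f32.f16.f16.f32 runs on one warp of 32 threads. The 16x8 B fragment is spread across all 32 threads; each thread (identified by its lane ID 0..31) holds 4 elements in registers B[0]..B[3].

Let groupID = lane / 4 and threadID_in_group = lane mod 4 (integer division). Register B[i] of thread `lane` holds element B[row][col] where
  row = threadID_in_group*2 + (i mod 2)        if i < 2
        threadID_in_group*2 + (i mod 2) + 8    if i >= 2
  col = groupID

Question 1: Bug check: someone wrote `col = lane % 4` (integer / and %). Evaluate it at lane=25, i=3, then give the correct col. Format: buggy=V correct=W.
buggy=1 correct=6

`lane % 4`[25,3]=>1
L=25=>grp=25>>2=6, tig=25&3=1
[3]=>row 1·2+1+8=11  col grp=6
col: 1 vs 6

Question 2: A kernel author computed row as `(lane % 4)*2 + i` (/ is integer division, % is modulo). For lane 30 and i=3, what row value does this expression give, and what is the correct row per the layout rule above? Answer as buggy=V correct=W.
`(lane % 4)*2 + i`[30,3]->7
30: g=7,t=2
[3] (2*2+1+8,7) = (13,7)
row: 7 vs 13

buggy=7 correct=13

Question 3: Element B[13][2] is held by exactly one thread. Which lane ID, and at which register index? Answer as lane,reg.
c:2=>grp=2  r:13=>rB=1,tig=2,lo=1
L=2*4+2=10  i=1*2+1=3

10,3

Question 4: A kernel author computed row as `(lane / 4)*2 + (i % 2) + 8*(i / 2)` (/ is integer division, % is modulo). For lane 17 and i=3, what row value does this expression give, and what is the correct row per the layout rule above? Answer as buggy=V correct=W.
buggy=17 correct=11

`(lane / 4)*2 + (i % 2) + 8*(i / 2)`[17,3]->17
17: gid=4,tid=1
[3] (1*2+1+8,4) = (11,4)
row: 17 vs 11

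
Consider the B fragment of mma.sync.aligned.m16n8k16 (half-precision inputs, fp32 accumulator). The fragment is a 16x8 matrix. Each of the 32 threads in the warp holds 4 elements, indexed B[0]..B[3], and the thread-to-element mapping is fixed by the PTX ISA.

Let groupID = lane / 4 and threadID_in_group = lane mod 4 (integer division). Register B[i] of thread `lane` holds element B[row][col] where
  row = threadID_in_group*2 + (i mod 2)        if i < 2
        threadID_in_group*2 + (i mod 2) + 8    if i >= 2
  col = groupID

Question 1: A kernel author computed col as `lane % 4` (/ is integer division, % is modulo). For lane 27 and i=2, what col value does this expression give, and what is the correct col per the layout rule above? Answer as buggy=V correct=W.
buggy=3 correct=6

`lane % 4`[27,2]→3
L=27→G=27>>2=6, T=27&3=3
[2]→row 3·2+0+8=14  col G=6
col: 3 vs 6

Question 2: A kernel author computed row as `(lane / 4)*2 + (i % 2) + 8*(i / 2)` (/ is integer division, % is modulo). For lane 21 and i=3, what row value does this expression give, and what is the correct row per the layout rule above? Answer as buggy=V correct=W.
`(lane / 4)*2 + (i % 2) + 8*(i / 2)`[21,3]->19
21: g=5,t=1
[3] (1*2+1+8,5) = (11,5)
row: 19 vs 11

buggy=19 correct=11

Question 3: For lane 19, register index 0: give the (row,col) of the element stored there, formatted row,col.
lane 19: grp=4 (19/4), tig=3 (19%4)
i=0: r=3*2+0+0=6, c=grp=4

6,4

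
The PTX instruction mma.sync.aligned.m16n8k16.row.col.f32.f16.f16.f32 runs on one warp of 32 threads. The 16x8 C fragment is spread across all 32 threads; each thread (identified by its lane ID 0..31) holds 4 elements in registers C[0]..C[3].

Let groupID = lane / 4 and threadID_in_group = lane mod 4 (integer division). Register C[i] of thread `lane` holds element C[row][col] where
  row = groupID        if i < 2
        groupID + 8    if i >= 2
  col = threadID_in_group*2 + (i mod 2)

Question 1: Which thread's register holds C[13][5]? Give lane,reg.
22,3

r: 13->gid=5,r8=1  c: 5->tid=2,i&1=1
L=5*4+2=22  i=1*2+1=3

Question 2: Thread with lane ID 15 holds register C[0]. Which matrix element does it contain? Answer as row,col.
3,6

lane 15->15/4=3, 15 mod 4=3
i=0  r:3+0->3  c:2·3+0->6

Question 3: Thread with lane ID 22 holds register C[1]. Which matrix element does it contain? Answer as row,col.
22: grp=5,tig=2
[1] (5+0,2*2+1) = (5,5)

5,5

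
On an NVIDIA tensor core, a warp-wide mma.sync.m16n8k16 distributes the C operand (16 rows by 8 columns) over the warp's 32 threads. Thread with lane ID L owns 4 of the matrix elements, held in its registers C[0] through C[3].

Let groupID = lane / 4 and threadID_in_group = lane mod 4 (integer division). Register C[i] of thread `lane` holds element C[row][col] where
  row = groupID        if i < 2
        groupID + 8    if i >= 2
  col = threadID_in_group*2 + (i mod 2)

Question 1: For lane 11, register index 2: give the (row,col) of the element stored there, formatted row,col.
L=11=>grp=11>>2=2, tig=11&3=3
[2]=>row 2+8=10  col 3·2+0=6

10,6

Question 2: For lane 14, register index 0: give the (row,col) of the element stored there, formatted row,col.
lane 14: grp=3 (14/4), tig=2 (14%4)
i=0: r=3+0=3, c=2*2+0=4

3,4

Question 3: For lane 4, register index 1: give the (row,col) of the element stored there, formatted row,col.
L=4->g=4>>2=1, t=4&3=0
[1]->row 1+0=1  col 0·2+1=1

1,1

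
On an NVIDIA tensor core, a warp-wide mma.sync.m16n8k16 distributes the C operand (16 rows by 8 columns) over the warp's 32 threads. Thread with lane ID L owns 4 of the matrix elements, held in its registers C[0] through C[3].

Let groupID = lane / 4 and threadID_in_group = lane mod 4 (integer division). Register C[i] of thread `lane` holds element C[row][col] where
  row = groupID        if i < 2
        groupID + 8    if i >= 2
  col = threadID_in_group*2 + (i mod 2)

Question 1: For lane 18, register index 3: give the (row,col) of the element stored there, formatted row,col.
12,5

18: g=4,t=2
[3] (4+8,2*2+1) = (12,5)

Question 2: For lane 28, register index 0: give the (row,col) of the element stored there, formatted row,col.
28: G=7,T=0
[0] (7+0,0*2+0) = (7,0)

7,0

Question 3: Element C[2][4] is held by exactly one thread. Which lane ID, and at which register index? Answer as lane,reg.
10,0

r:2=>grp=2,rB=0  c:4=>tig=2,lo=0
L=2*4+2=10  i=0*2+0=0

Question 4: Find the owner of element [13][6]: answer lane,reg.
23,2

r=13→G=5,rhi=1  c=6→T=3,p=0
L=5*4+3=23  i=1*2+0=2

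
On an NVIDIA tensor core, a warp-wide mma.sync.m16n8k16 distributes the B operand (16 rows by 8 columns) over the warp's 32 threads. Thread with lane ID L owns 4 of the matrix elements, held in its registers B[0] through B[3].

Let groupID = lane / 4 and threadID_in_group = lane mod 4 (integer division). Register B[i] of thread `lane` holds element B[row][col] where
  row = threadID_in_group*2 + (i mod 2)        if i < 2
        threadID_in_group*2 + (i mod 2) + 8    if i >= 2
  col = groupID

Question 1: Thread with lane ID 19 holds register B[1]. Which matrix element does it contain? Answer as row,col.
lane 19: g=4 (19/4), t=3 (19%4)
i=1: r=3*2+1+0=7, c=g=4

7,4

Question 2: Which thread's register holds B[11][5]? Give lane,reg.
21,3

c=5⇒gr=5  r=11⇒Rb=1,th=1,odd=1
L=5*4+1=21  i=1*2+1=3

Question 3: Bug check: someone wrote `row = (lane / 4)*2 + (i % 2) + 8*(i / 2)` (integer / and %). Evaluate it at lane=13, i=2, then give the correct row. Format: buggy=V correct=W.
buggy=14 correct=10

`(lane / 4)*2 + (i % 2) + 8*(i / 2)`[13,2]=>14
lane 13: grp=3 (13/4), tig=1 (13%4)
i=2: r=1*2+0+8=10, c=grp=3
row: 14 vs 10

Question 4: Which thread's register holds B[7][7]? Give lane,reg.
c:7=>grp=7  r:7=>rB=0,tig=3,lo=1
L=7*4+3=31  i=0*2+1=1

31,1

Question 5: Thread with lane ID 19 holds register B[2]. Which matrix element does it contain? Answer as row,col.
lane 19: gr=4 (19/4), th=3 (19%4)
i=2: r=3*2+0+8=14, c=gr=4

14,4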